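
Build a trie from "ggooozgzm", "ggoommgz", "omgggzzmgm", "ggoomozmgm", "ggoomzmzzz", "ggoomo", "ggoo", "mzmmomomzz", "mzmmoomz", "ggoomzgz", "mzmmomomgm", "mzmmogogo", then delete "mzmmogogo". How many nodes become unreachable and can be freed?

Walk "mzmmogogo" from the leaf back toward the root, removing each node that no remaining word uses.
The suffix "gogo" (4 nodes) is used only by "mzmmogogo"; the node for "mzmmo" still has the child "m", so pruning stops there.
Nodes removed: 4

4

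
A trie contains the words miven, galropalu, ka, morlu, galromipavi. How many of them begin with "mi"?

1

Filter for entries beginning with "mi":
Matches: "miven"
Count: 1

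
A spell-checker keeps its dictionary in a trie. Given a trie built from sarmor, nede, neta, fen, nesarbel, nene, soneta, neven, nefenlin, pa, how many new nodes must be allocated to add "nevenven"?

3

"neven" is already a path in the trie; the remaining "ven" must be added.
So 8 − 5 = 3 new nodes.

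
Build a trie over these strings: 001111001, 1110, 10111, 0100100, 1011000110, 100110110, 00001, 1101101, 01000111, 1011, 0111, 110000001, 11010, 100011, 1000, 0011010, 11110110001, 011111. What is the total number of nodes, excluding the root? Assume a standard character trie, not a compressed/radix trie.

73

Count nodes per top-level branch (shared prefixes stored once):
  '0'-branch (00001, 0011010, 001111001, 01000111, 0100100, 0111, 011111): 29 nodes
  '1'-branch (1000, 100011, 100110110, 1011, 1011000110, 10111, 110000001, 11010, 1101101, 1110, 11110110001): 44 nodes
Sum: 73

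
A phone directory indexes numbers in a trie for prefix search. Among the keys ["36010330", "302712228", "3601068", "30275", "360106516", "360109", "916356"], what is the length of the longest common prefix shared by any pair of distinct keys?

Equivalently: take the maximum, over all pairs, of their longest common prefix length.
e.g. "360106516" and "3601068" share the prefix "360106" of length 6; no pair shares a longer one.
Longest shared-prefix length: 6

6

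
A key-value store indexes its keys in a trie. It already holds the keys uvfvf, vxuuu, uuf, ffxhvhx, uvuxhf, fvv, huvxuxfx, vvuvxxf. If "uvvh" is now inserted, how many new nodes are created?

"uv" is already a path in the trie; the remaining "vh" must be added.
So 4 − 2 = 2 new nodes.

2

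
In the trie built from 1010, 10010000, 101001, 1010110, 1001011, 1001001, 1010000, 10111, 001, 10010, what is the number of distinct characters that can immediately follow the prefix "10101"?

1

The children of the "10101" node are the distinct next characters among strings starting with "10101".
Distinct next characters after "10101": 1.
That node has 1 child edge.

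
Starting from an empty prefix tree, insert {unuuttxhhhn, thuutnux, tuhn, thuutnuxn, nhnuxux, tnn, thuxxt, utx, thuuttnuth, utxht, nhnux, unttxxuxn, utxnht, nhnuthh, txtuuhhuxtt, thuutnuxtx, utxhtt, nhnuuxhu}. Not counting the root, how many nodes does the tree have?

74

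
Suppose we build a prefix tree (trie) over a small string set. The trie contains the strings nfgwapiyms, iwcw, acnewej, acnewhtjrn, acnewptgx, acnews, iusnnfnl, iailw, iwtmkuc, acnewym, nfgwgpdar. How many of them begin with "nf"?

2

Traverse to the node for "nf", then collect every word in that subtree.
Matches: "nfgwapiyms", "nfgwgpdar"
Count: 2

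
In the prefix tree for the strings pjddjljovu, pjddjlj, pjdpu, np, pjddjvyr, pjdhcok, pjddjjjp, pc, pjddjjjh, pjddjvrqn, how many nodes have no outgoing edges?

Leaves are exactly the stored words that no other stored word extends.
Those words: "np", "pc", "pjddjjjh", "pjddjjjp", "pjddjljovu", "pjddjvrqn", "pjddjvyr", "pjdhcok", "pjdpu"
Leaf count: 9

9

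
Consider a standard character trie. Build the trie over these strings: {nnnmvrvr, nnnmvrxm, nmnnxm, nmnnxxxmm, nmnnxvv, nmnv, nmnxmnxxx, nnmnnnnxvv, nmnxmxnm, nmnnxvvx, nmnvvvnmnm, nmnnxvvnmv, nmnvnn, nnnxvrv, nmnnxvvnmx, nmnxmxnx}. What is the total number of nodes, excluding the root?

Trace insertions, counting only characters that open a new branch:
  "nnnmvrvr" → 8 new (n, n, n, m, v, r, v, r)
  "nnnmvrxm" → prefix "nnnmvr" already present; 2 new (x, m)
  "nmnnxm" → prefix "n" already present; 5 new (m, n, n, x, m)
  "nmnnxxxmm" → prefix "nmnnx" already present; 4 new (x, x, m, m)
  "nmnnxvv" → prefix "nmnnx" already present; 2 new (v, v)
  "nmnv" → prefix "nmn" already present; 1 new (v)
  "nmnxmnxxx" → prefix "nmn" already present; 6 new (x, m, n, x, x, x)
  "nnmnnnnxvv" → prefix "nn" already present; 8 new (m, n, n, n, n, x, v, v)
  "nmnxmxnm" → prefix "nmnxm" already present; 3 new (x, n, m)
  "nmnnxvvx" → prefix "nmnnxvv" already present; 1 new (x)
  "nmnvvvnmnm" → prefix "nmnv" already present; 6 new (v, v, n, m, n, m)
  "nmnnxvvnmv" → prefix "nmnnxvv" already present; 3 new (n, m, v)
  "nmnvnn" → prefix "nmnv" already present; 2 new (n, n)
  "nnnxvrv" → prefix "nnn" already present; 4 new (x, v, r, v)
  "nmnnxvvnmx" → prefix "nmnnxvvnm" already present; 1 new (x)
  "nmnxmxnx" → prefix "nmnxmxn" already present; 1 new (x)
Total nodes = 8 + 2 + 5 + 4 + 2 + 1 + 6 + 8 + 3 + 1 + 6 + 3 + 2 + 4 + 1 + 1 = 57

57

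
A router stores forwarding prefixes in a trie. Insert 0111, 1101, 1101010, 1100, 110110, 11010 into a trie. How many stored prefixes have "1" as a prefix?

Filter for entries beginning with "1":
Matches: "1100", "1101", "11010", "1101010", "110110"
Count: 5

5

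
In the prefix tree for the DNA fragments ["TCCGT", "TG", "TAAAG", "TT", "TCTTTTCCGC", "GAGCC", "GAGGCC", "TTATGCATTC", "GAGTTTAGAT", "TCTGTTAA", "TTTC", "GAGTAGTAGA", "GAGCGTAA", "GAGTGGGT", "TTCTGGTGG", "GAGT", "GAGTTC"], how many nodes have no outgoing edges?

15

Leaves are exactly the stored words that no other stored word extends.
Those words: "GAGCC", "GAGCGTAA", "GAGGCC", "GAGTAGTAGA", "GAGTGGGT", "GAGTTC", "GAGTTTAGAT", "TAAAG", "TCCGT", "TCTGTTAA", "TCTTTTCCGC", "TG", "TTATGCATTC", "TTCTGGTGG", "TTTC"
Leaf count: 15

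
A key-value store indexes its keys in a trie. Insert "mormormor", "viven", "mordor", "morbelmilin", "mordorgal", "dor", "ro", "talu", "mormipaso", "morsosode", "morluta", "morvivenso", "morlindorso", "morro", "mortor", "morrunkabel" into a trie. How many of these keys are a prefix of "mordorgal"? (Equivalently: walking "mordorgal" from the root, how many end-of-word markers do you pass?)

2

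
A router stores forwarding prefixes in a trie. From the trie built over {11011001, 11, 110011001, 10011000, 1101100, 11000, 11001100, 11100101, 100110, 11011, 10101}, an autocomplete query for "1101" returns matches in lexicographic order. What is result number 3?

Filter for "1101…" and sort: "11011", "1101100", "11011001"
Position 3: 11011001

11011001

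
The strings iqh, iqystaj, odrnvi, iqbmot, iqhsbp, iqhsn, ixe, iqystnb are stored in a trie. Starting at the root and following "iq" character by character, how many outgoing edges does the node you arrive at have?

Walk "iq" from the root, arriving at one node.
Distinct next characters after "iq": b, h, y.
That node has 3 child edges.

3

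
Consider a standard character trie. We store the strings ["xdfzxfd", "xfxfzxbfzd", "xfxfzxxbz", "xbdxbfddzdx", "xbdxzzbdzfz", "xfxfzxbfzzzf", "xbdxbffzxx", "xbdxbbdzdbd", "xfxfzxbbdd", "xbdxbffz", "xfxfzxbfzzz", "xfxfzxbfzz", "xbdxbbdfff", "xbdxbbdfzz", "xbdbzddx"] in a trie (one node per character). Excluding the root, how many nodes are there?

62

Trace insertions, counting only characters that open a new branch:
  "xdfzxfd" → 7 new (x, d, f, z, x, f, d)
  "xfxfzxbfzd" → prefix "x" already present; 9 new (f, x, f, z, x, b, f, z, d)
  "xfxfzxxbz" → prefix "xfxfzx" already present; 3 new (x, b, z)
  "xbdxbfddzdx" → prefix "x" already present; 10 new (b, d, x, b, f, d, d, z, d, x)
  "xbdxzzbdzfz" → prefix "xbdx" already present; 7 new (z, z, b, d, z, f, z)
  "xfxfzxbfzzzf" → prefix "xfxfzxbfz" already present; 3 new (z, z, f)
  "xbdxbffzxx" → prefix "xbdxbf" already present; 4 new (f, z, x, x)
  "xbdxbbdzdbd" → prefix "xbdxb" already present; 6 new (b, d, z, d, b, d)
  "xfxfzxbbdd" → prefix "xfxfzxb" already present; 3 new (b, d, d)
  "xbdxbffz" → prefix "xbdxbffz" already present; 0 new (none)
  "xfxfzxbfzzz" → prefix "xfxfzxbfzzz" already present; 0 new (none)
  "xfxfzxbfzz" → prefix "xfxfzxbfzz" already present; 0 new (none)
  "xbdxbbdfff" → prefix "xbdxbbd" already present; 3 new (f, f, f)
  "xbdxbbdfzz" → prefix "xbdxbbdf" already present; 2 new (z, z)
  "xbdbzddx" → prefix "xbd" already present; 5 new (b, z, d, d, x)
Total nodes = 7 + 9 + 3 + 10 + 7 + 3 + 4 + 6 + 3 + 0 + 0 + 0 + 3 + 2 + 5 = 62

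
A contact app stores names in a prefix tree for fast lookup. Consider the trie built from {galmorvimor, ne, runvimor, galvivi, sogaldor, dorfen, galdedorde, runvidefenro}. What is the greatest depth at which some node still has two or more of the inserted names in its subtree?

Equivalently: take the maximum, over all pairs, of their longest common prefix length.
"runvidefenro" and "runvimor" agree on "runvi" (5 characters) before diverging; nothing deeper is shared.
Longest shared-prefix length: 5

5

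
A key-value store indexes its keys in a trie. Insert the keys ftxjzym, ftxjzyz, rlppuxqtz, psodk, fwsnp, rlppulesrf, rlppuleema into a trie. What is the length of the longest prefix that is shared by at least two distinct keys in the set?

Look for the deepest trie node that still has at least two words in its subtree.
e.g. "rlppuleema" and "rlppulesrf" share the prefix "rlppule" of length 7; no pair shares a longer one.
Longest shared-prefix length: 7

7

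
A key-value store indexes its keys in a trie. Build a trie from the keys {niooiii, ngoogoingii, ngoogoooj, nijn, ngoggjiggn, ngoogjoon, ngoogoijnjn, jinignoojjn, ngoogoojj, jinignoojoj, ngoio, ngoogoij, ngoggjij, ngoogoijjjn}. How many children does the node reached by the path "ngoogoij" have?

2

The children of the "ngoogoij" node are the distinct next characters among strings starting with "ngoogoij".
Distinct next characters after "ngoogoij": j, n.
That node has 2 child edges.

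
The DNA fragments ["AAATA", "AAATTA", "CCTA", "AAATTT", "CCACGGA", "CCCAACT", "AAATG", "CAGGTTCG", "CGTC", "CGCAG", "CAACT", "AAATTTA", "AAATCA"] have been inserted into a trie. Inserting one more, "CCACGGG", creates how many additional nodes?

1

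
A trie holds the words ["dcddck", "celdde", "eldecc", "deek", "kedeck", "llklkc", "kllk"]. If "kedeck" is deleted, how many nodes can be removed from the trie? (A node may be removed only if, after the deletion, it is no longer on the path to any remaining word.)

5

Walk "kedeck" from the leaf back toward the root, removing each node that no remaining word uses.
The suffix "edeck" (5 nodes) is used only by "kedeck"; the node for "k" still has the child "l", so pruning stops there.
Nodes removed: 5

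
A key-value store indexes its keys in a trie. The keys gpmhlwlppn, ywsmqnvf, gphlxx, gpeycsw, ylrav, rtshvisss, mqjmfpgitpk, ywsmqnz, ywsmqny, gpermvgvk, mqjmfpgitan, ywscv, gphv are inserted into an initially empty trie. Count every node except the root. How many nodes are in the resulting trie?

64

Insert word by word; a character creates a node only if that edge doesn't already exist:
  "gpmhlwlppn" → 10 new (g, p, m, h, l, w, l, p, p, n)
  "ywsmqnvf" → 8 new (y, w, s, m, q, n, v, f)
  "gphlxx" → prefix "gp" already present; 4 new (h, l, x, x)
  "gpeycsw" → prefix "gp" already present; 5 new (e, y, c, s, w)
  "ylrav" → prefix "y" already present; 4 new (l, r, a, v)
  "rtshvisss" → 9 new (r, t, s, h, v, i, s, s, s)
  "mqjmfpgitpk" → 11 new (m, q, j, m, f, p, g, i, t, p, k)
  "ywsmqnz" → prefix "ywsmqn" already present; 1 new (z)
  "ywsmqny" → prefix "ywsmqn" already present; 1 new (y)
  "gpermvgvk" → prefix "gpe" already present; 6 new (r, m, v, g, v, k)
  "mqjmfpgitan" → prefix "mqjmfpgit" already present; 2 new (a, n)
  "ywscv" → prefix "yws" already present; 2 new (c, v)
  "gphv" → prefix "gph" already present; 1 new (v)
Total nodes = 10 + 8 + 4 + 5 + 4 + 9 + 11 + 1 + 1 + 6 + 2 + 2 + 1 = 64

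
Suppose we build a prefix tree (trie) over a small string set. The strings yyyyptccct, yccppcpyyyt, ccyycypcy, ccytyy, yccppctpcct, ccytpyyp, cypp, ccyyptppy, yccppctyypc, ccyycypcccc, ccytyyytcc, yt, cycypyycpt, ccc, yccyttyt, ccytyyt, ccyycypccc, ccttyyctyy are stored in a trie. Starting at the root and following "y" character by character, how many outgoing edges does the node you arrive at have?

Follow the path "y" to its node, then look at its outgoing edges.
Distinct next characters after "y": c, t, y.
That node has 3 child edges.

3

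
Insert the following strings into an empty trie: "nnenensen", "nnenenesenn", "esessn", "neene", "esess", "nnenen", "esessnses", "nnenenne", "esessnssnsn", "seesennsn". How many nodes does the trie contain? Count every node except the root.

Insert word by word; a character creates a node only if that edge doesn't already exist:
  "nnenensen" → 9 new (n, n, e, n, e, n, s, e, n)
  "nnenenesenn" → prefix "nnenen" already present; 5 new (e, s, e, n, n)
  "esessn" → 6 new (e, s, e, s, s, n)
  "neene" → prefix "n" already present; 4 new (e, e, n, e)
  "esess" → prefix "esess" already present; 0 new (none)
  "nnenen" → prefix "nnenen" already present; 0 new (none)
  "esessnses" → prefix "esessn" already present; 3 new (s, e, s)
  "nnenenne" → prefix "nnenen" already present; 2 new (n, e)
  "esessnssnsn" → prefix "esessns" already present; 4 new (s, n, s, n)
  "seesennsn" → 9 new (s, e, e, s, e, n, n, s, n)
Total nodes = 9 + 5 + 6 + 4 + 0 + 0 + 3 + 2 + 4 + 9 = 42

42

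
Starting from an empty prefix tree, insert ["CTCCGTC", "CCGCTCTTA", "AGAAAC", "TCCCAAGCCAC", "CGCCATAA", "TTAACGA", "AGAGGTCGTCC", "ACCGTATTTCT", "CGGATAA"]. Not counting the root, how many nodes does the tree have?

68

For each word, the new-node count is its length minus the longest prefix already in the trie:
  "CTCCGTC" → 7 new (C, T, C, C, G, T, C)
  "CCGCTCTTA" → prefix "C" already present; 8 new (C, G, C, T, C, T, T, A)
  "AGAAAC" → 6 new (A, G, A, A, A, C)
  "TCCCAAGCCAC" → 11 new (T, C, C, C, A, A, G, C, C, A, C)
  "CGCCATAA" → prefix "C" already present; 7 new (G, C, C, A, T, A, A)
  "TTAACGA" → prefix "T" already present; 6 new (T, A, A, C, G, A)
  "AGAGGTCGTCC" → prefix "AGA" already present; 8 new (G, G, T, C, G, T, C, C)
  "ACCGTATTTCT" → prefix "A" already present; 10 new (C, C, G, T, A, T, T, T, C, T)
  "CGGATAA" → prefix "CG" already present; 5 new (G, A, T, A, A)
Total nodes = 7 + 8 + 6 + 11 + 7 + 6 + 8 + 10 + 5 = 68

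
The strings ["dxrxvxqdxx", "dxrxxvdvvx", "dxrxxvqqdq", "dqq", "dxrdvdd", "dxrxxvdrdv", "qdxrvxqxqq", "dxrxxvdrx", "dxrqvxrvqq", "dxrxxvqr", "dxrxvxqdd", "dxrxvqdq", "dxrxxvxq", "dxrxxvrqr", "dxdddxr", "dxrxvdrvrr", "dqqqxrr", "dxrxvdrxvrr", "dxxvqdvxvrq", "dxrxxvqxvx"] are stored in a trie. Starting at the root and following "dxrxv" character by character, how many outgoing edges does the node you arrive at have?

3

Walk "dxrxv" from the root, arriving at one node.
Characters that immediately follow "dxrxv" among the stored strings: {d, q, x}.
That node has 3 child edges.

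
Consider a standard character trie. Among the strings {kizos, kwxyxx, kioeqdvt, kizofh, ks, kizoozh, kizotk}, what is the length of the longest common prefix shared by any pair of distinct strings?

The deepest shared node is where two words last agree before diverging.
"kizofh" and "kizoozh" agree on "kizo" (4 characters) before diverging; nothing deeper is shared.
Longest shared-prefix length: 4

4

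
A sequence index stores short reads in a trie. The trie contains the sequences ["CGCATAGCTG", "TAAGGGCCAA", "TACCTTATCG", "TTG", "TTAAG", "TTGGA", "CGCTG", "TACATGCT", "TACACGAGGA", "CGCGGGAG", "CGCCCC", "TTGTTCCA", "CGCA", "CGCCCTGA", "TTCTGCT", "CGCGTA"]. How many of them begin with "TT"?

Filter for entries beginning with "TT":
Matches: "TTAAG", "TTCTGCT", "TTG", "TTGGA", "TTGTTCCA"
Count: 5

5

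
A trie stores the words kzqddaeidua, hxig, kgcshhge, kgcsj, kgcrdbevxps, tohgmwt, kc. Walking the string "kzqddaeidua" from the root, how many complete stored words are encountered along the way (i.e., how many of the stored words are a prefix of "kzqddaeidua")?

1

Check each prefix of "kzqddaeidua" against the stored set — each match is an end-marker on the path.
Prefixes of the query that are stored words: "kzqddaeidua"
Count: 1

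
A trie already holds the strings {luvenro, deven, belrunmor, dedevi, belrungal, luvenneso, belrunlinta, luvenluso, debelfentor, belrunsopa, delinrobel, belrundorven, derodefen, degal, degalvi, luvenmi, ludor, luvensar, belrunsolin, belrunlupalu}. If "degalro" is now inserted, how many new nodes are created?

The longest prefix of "degalro" already in the trie is "degal" (length 5).
So 7 − 5 = 2 new nodes.

2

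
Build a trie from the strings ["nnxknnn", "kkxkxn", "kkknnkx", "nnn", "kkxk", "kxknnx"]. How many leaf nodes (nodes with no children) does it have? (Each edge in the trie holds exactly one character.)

Leaves are exactly the stored words that no other stored word extends.
Those words: "kkknnkx", "kkxkxn", "kxknnx", "nnn", "nnxknnn"
Leaf count: 5

5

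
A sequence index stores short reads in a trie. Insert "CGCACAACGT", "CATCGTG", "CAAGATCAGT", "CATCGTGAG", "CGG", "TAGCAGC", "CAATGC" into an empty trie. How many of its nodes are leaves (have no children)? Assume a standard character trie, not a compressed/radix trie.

Leaves are exactly the stored words that no other stored word extends.
Those words: "CAAGATCAGT", "CAATGC", "CATCGTGAG", "CGCACAACGT", "CGG", "TAGCAGC"
Leaf count: 6

6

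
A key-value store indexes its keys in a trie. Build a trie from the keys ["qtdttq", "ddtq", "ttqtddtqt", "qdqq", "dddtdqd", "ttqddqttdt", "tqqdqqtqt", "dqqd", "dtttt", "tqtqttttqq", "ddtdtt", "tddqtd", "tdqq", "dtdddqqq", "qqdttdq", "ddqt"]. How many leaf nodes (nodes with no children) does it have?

A leaf is a node with no children — equivalently, the end of a word that is not a proper prefix of any other stored word.
Those words: "dddtdqd", "ddqt", "ddtdtt", "ddtq", "dqqd", "dtdddqqq", "dtttt", "qdqq", "qqdttdq", "qtdttq", "tddqtd", "tdqq", "tqqdqqtqt", "tqtqttttqq", "ttqddqttdt", "ttqtddtqt"
Leaf count: 16

16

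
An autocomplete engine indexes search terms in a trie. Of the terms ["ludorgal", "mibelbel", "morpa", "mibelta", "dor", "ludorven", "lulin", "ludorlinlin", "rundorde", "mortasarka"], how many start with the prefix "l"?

4

Filter for entries beginning with "l":
Words under "l": ludorgal, ludorlinlin, ludorven, lulin
Count: 4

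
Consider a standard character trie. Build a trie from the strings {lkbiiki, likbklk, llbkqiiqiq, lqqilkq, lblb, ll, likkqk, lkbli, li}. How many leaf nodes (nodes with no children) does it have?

Leaves are exactly the stored words that no other stored word extends.
Those words: "lblb", "likbklk", "likkqk", "lkbiiki", "lkbli", "llbkqiiqiq", "lqqilkq"
Leaf count: 7

7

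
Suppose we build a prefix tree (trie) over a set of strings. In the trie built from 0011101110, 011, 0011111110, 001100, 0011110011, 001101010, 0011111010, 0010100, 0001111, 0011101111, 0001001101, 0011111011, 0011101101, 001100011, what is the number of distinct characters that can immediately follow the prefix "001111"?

2

Follow the path "001111" to its node, then look at its outgoing edges.
Characters that immediately follow "001111" among the stored strings: {0, 1}.
That node has 2 child edges.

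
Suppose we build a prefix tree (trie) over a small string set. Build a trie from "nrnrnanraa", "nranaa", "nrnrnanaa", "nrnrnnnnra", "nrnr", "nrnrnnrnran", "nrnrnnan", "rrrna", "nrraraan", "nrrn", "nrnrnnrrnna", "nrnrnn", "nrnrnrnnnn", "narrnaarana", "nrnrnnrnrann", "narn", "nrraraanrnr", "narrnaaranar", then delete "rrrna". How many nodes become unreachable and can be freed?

5

Walk "rrrna" from the leaf back toward the root, removing each node that no remaining word uses.
No other word shares any prefix with "rrrna", so all 5 of its nodes go.
Nodes removed: 5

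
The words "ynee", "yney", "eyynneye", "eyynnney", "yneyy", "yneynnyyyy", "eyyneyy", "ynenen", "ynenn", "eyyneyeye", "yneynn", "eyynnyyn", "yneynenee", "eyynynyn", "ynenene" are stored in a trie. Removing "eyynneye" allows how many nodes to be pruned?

3

After clearing the end-marker at "eyynneye", prune upward until reaching a node still needed by another word.
The suffix "eye" (3 nodes) is used only by "eyynneye"; the node for "eyynn" still has the child "n", so pruning stops there.
Nodes removed: 3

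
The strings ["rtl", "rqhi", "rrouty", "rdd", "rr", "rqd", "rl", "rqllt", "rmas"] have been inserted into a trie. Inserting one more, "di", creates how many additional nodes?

Nothing in the trie begins with "d"; the whole of "di" is new.
2 − 0 = 2 new nodes.

2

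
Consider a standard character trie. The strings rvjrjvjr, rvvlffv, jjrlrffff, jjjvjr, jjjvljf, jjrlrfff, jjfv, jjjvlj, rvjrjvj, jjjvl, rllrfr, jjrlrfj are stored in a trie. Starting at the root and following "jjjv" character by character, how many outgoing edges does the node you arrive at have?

Follow the path "jjjv" to its node, then look at its outgoing edges.
Distinct next characters after "jjjv": j, l.
That node has 2 child edges.

2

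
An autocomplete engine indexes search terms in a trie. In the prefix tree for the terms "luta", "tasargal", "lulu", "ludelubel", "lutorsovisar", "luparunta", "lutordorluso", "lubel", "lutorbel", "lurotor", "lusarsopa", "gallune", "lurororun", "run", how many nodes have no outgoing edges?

14

A leaf is a node with no children — equivalently, the end of a word that is not a proper prefix of any other stored word.
Those words: "gallune", "lubel", "ludelubel", "lulu", "luparunta", "lurororun", "lurotor", "lusarsopa", "luta", "lutorbel", "lutordorluso", "lutorsovisar", "run", "tasargal"
Leaf count: 14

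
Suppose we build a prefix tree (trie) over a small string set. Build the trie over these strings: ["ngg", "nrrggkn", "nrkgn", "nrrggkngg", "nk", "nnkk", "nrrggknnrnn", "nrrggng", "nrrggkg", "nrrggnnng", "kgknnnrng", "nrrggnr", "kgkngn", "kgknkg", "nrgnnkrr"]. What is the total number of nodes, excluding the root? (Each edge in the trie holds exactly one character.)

48

Trace insertions, counting only characters that open a new branch:
  "ngg" → 3 new (n, g, g)
  "nrrggkn" → prefix "n" already present; 6 new (r, r, g, g, k, n)
  "nrkgn" → prefix "nr" already present; 3 new (k, g, n)
  "nrrggkngg" → prefix "nrrggkn" already present; 2 new (g, g)
  "nk" → prefix "n" already present; 1 new (k)
  "nnkk" → prefix "n" already present; 3 new (n, k, k)
  "nrrggknnrnn" → prefix "nrrggkn" already present; 4 new (n, r, n, n)
  "nrrggng" → prefix "nrrgg" already present; 2 new (n, g)
  "nrrggkg" → prefix "nrrggk" already present; 1 new (g)
  "nrrggnnng" → prefix "nrrggn" already present; 3 new (n, n, g)
  "kgknnnrng" → 9 new (k, g, k, n, n, n, r, n, g)
  "nrrggnr" → prefix "nrrggn" already present; 1 new (r)
  "kgkngn" → prefix "kgkn" already present; 2 new (g, n)
  "kgknkg" → prefix "kgkn" already present; 2 new (k, g)
  "nrgnnkrr" → prefix "nr" already present; 6 new (g, n, n, k, r, r)
Total nodes = 3 + 6 + 3 + 2 + 1 + 3 + 4 + 2 + 1 + 3 + 9 + 1 + 2 + 2 + 6 = 48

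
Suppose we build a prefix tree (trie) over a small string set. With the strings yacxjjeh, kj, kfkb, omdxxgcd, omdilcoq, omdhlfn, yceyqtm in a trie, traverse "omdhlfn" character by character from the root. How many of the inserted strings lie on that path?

1

Check each prefix of "omdhlfn" against the stored set — each match is an end-marker on the path.
Prefixes of the query that are stored words: "omdhlfn"
Count: 1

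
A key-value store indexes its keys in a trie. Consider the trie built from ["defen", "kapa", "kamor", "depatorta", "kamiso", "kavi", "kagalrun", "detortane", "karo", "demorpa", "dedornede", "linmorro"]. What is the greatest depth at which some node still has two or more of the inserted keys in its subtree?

3

Equivalently: take the maximum, over all pairs, of their longest common prefix length.
"kamiso" and "kamor" agree on "kam" (3 characters) before diverging; nothing deeper is shared.
Longest shared-prefix length: 3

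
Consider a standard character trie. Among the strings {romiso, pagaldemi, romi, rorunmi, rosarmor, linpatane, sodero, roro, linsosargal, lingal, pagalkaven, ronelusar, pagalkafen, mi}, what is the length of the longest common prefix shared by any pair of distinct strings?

7

Look for the deepest trie node that still has at least two words in its subtree.
"pagalkafen" and "pagalkaven" agree on "pagalka" (7 characters) before diverging; nothing deeper is shared.
Longest shared-prefix length: 7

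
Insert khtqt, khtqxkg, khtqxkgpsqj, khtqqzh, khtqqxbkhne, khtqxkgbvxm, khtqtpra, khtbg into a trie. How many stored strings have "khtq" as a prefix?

7

Traverse to the node for "khtq", then collect every word in that subtree.
Matches: "khtqqxbkhne", "khtqqzh", "khtqt", "khtqtpra", "khtqxkg", "khtqxkgbvxm", "khtqxkgpsqj"
Count: 7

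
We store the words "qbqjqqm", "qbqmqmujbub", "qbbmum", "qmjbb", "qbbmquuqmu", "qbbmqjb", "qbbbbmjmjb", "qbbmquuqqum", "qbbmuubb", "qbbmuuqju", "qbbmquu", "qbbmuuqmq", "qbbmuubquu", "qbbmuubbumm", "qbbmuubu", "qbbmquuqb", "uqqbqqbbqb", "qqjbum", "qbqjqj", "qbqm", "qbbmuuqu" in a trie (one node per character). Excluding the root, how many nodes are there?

74

Trace insertions, counting only characters that open a new branch:
  "qbqjqqm" → 7 new (q, b, q, j, q, q, m)
  "qbqmqmujbub" → prefix "qbq" already present; 8 new (m, q, m, u, j, b, u, b)
  "qbbmum" → prefix "qb" already present; 4 new (b, m, u, m)
  "qmjbb" → prefix "q" already present; 4 new (m, j, b, b)
  "qbbmquuqmu" → prefix "qbbm" already present; 6 new (q, u, u, q, m, u)
  "qbbmqjb" → prefix "qbbmq" already present; 2 new (j, b)
  "qbbbbmjmjb" → prefix "qbb" already present; 7 new (b, b, m, j, m, j, b)
  "qbbmquuqqum" → prefix "qbbmquuq" already present; 3 new (q, u, m)
  "qbbmuubb" → prefix "qbbmu" already present; 3 new (u, b, b)
  "qbbmuuqju" → prefix "qbbmuu" already present; 3 new (q, j, u)
  "qbbmquu" → prefix "qbbmquu" already present; 0 new (none)
  "qbbmuuqmq" → prefix "qbbmuuq" already present; 2 new (m, q)
  "qbbmuubquu" → prefix "qbbmuub" already present; 3 new (q, u, u)
  "qbbmuubbumm" → prefix "qbbmuubb" already present; 3 new (u, m, m)
  "qbbmuubu" → prefix "qbbmuub" already present; 1 new (u)
  "qbbmquuqb" → prefix "qbbmquuq" already present; 1 new (b)
  "uqqbqqbbqb" → 10 new (u, q, q, b, q, q, b, b, q, b)
  "qqjbum" → prefix "q" already present; 5 new (q, j, b, u, m)
  "qbqjqj" → prefix "qbqjq" already present; 1 new (j)
  "qbqm" → prefix "qbqm" already present; 0 new (none)
  "qbbmuuqu" → prefix "qbbmuuq" already present; 1 new (u)
Total nodes = 7 + 8 + 4 + 4 + 6 + 2 + 7 + 3 + 3 + 3 + 0 + 2 + 3 + 3 + 1 + 1 + 10 + 5 + 1 + 0 + 1 = 74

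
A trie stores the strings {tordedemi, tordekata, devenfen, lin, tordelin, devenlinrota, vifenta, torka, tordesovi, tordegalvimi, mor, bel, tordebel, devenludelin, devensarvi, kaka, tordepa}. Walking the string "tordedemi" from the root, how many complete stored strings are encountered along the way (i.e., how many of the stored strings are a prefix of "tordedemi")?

1

Walk "tordedemi" from the root; an end-of-word marker is hit whenever a stored word is a prefix of "tordedemi".
Prefixes of the query that are stored words: "tordedemi"
Count: 1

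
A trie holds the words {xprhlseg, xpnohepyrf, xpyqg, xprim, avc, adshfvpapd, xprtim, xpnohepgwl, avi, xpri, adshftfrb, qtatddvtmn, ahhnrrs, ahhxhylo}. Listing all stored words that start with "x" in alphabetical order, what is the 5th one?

xprim

Filter for "x…" and sort: "xpnohepgwl", "xpnohepyrf", "xprhlseg", "xpri", "xprim", "xprtim", "xpyqg"
Position 5: xprim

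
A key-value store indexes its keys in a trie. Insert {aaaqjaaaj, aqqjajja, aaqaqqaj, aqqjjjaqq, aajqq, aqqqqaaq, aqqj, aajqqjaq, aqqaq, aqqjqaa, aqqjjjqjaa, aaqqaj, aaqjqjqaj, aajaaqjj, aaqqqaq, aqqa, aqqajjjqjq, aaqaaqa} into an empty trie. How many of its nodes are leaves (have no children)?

Leaves are exactly the stored words that no other stored word extends.
Those words: "aaaqjaaaj", "aajaaqjj", "aajqqjaq", "aaqaaqa", "aaqaqqaj", "aaqjqjqaj", "aaqqaj", "aaqqqaq", "aqqajjjqjq", "aqqaq", "aqqjajja", "aqqjjjaqq", "aqqjjjqjaa", "aqqjqaa", "aqqqqaaq"
Leaf count: 15

15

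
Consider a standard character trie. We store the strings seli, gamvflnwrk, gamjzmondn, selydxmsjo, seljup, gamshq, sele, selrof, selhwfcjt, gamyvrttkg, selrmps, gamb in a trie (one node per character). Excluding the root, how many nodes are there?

55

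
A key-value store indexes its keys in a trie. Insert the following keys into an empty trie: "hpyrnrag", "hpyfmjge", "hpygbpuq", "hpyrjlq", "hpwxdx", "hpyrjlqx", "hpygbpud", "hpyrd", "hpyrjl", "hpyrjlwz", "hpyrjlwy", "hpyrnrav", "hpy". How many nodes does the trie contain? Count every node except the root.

Trie structure (* marks end of a word):
(root)
└─ h
   └─ p
      ├─ w
      │  └─ x
      │     └─ d
      │        └─ x *
      └─ y *
         ├─ f
         │  └─ m
         │     └─ j
         │        └─ g
         │           └─ e *
         ├─ g
         │  └─ b
         │     └─ p
         │        └─ u
         │           ├─ d *
         │           └─ q *
         └─ r
            ├─ d *
            ├─ j
            │  └─ l *
            │     ├─ q *
            │     │  └─ x *
            │     └─ w
            │        ├─ y *
            │        └─ z *
            └─ n
               └─ r
                  └─ a
                     ├─ g *
                     └─ v *
Counting every labelled node above: 32.

32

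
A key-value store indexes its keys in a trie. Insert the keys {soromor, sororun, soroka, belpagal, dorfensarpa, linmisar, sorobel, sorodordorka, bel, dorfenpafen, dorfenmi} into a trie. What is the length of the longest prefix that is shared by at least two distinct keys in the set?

6

The deepest shared node is where two words last agree before diverging.
"dorfenmi" and "dorfenpafen" agree on "dorfen" (6 characters) before diverging; nothing deeper is shared.
Longest shared-prefix length: 6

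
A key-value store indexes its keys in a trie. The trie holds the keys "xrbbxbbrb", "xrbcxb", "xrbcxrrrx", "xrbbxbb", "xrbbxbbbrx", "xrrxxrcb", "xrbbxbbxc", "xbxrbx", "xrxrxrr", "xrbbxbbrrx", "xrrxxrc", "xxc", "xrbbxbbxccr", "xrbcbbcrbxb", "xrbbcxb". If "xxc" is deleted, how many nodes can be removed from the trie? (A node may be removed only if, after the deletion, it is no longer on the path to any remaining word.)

2

After clearing the end-marker at "xxc", prune upward until reaching a node still needed by another word.
The suffix "xc" (2 nodes) is used only by "xxc"; the node for "x" still has the child "r", so pruning stops there.
Nodes removed: 2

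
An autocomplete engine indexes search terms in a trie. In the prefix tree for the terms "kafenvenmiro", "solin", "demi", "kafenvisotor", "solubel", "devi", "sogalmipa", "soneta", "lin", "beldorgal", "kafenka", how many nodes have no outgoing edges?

A leaf is a node with no children — equivalently, the end of a word that is not a proper prefix of any other stored word.
Those words: "beldorgal", "demi", "devi", "kafenka", "kafenvenmiro", "kafenvisotor", "lin", "sogalmipa", "solin", "solubel", "soneta"
Leaf count: 11

11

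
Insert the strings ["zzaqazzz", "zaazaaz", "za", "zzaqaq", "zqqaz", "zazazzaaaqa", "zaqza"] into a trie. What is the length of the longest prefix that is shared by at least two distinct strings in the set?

The deepest shared node is where two words last agree before diverging.
"zzaqaq" and "zzaqazzz" agree on "zzaqa" (5 characters) before diverging; nothing deeper is shared.
Longest shared-prefix length: 5

5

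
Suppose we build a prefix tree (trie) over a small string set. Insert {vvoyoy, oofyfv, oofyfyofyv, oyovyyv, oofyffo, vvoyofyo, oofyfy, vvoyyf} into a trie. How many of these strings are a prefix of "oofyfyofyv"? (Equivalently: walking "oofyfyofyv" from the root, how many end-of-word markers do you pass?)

Walk "oofyfyofyv" from the root; an end-of-word marker is hit whenever a stored word is a prefix of "oofyfyofyv".
Prefixes of the query that are stored words: "oofyfy", "oofyfyofyv"
Count: 2

2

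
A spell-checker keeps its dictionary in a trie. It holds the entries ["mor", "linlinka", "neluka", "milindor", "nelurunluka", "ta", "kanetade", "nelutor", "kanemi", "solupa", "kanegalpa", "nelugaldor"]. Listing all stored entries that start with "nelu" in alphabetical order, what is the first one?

Words with prefix "nelu", in lexicographic order: "nelugaldor", "neluka", "nelurunluka", "nelutor"
The 1st is nelugaldor.

nelugaldor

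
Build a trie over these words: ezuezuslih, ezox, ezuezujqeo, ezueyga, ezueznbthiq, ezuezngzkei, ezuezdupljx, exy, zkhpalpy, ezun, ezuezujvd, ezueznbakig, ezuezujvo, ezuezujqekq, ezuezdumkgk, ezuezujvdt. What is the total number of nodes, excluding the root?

61

Trace insertions, counting only characters that open a new branch:
  "ezuezuslih" → 10 new (e, z, u, e, z, u, s, l, i, h)
  "ezox" → prefix "ez" already present; 2 new (o, x)
  "ezuezujqeo" → prefix "ezuezu" already present; 4 new (j, q, e, o)
  "ezueyga" → prefix "ezue" already present; 3 new (y, g, a)
  "ezueznbthiq" → prefix "ezuez" already present; 6 new (n, b, t, h, i, q)
  "ezuezngzkei" → prefix "ezuezn" already present; 5 new (g, z, k, e, i)
  "ezuezdupljx" → prefix "ezuez" already present; 6 new (d, u, p, l, j, x)
  "exy" → prefix "e" already present; 2 new (x, y)
  "zkhpalpy" → 8 new (z, k, h, p, a, l, p, y)
  "ezun" → prefix "ezu" already present; 1 new (n)
  "ezuezujvd" → prefix "ezuezuj" already present; 2 new (v, d)
  "ezueznbakig" → prefix "ezueznb" already present; 4 new (a, k, i, g)
  "ezuezujvo" → prefix "ezuezujv" already present; 1 new (o)
  "ezuezujqekq" → prefix "ezuezujqe" already present; 2 new (k, q)
  "ezuezdumkgk" → prefix "ezuezdu" already present; 4 new (m, k, g, k)
  "ezuezujvdt" → prefix "ezuezujvd" already present; 1 new (t)
Total nodes = 10 + 2 + 4 + 3 + 6 + 5 + 6 + 2 + 8 + 1 + 2 + 4 + 1 + 2 + 4 + 1 = 61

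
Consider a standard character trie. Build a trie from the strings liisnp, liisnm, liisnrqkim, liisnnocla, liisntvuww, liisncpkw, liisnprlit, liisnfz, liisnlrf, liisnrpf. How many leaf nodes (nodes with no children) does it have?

9

A leaf is a node with no children — equivalently, the end of a word that is not a proper prefix of any other stored word.
Those words: "liisncpkw", "liisnfz", "liisnlrf", "liisnm", "liisnnocla", "liisnprlit", "liisnrpf", "liisnrqkim", "liisntvuww"
Leaf count: 9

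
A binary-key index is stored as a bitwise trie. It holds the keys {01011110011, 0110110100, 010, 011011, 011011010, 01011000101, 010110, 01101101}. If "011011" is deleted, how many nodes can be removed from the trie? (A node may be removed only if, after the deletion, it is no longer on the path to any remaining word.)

0

After clearing the end-marker at "011011", prune upward until reaching a node still needed by another word.
Every node on "011011" is still needed (e.g. by "0110110100"), so nothing is freed.
Nodes removed: 0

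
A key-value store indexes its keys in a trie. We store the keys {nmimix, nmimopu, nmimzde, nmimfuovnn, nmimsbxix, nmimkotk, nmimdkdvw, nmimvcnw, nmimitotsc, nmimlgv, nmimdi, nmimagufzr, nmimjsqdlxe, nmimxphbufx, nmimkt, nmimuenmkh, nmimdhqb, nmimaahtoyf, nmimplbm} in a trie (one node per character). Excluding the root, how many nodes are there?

Insert word by word; a character creates a node only if that edge doesn't already exist:
  "nmimix" → 6 new (n, m, i, m, i, x)
  "nmimopu" → prefix "nmim" already present; 3 new (o, p, u)
  "nmimzde" → prefix "nmim" already present; 3 new (z, d, e)
  "nmimfuovnn" → prefix "nmim" already present; 6 new (f, u, o, v, n, n)
  "nmimsbxix" → prefix "nmim" already present; 5 new (s, b, x, i, x)
  "nmimkotk" → prefix "nmim" already present; 4 new (k, o, t, k)
  "nmimdkdvw" → prefix "nmim" already present; 5 new (d, k, d, v, w)
  "nmimvcnw" → prefix "nmim" already present; 4 new (v, c, n, w)
  "nmimitotsc" → prefix "nmimi" already present; 5 new (t, o, t, s, c)
  "nmimlgv" → prefix "nmim" already present; 3 new (l, g, v)
  "nmimdi" → prefix "nmimd" already present; 1 new (i)
  "nmimagufzr" → prefix "nmim" already present; 6 new (a, g, u, f, z, r)
  "nmimjsqdlxe" → prefix "nmim" already present; 7 new (j, s, q, d, l, x, e)
  "nmimxphbufx" → prefix "nmim" already present; 7 new (x, p, h, b, u, f, x)
  "nmimkt" → prefix "nmimk" already present; 1 new (t)
  "nmimuenmkh" → prefix "nmim" already present; 6 new (u, e, n, m, k, h)
  "nmimdhqb" → prefix "nmimd" already present; 3 new (h, q, b)
  "nmimaahtoyf" → prefix "nmima" already present; 6 new (a, h, t, o, y, f)
  "nmimplbm" → prefix "nmim" already present; 4 new (p, l, b, m)
Total nodes = 6 + 3 + 3 + 6 + 5 + 4 + 5 + 4 + 5 + 3 + 1 + 6 + 7 + 7 + 1 + 6 + 3 + 6 + 4 = 85

85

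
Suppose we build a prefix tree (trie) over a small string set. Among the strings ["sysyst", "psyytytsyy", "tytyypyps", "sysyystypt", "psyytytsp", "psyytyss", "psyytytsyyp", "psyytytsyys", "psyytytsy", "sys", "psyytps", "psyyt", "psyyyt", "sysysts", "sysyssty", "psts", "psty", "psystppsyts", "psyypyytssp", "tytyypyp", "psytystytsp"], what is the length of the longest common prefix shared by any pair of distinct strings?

Equivalently: take the maximum, over all pairs, of their longest common prefix length.
e.g. "psyytytsyy" and "psyytytsyyp" share the prefix "psyytytsyy" of length 10; no pair shares a longer one.
Longest shared-prefix length: 10

10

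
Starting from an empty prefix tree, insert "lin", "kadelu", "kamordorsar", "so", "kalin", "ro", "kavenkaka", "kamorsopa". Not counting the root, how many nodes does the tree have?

36

For each word, the new-node count is its length minus the longest prefix already in the trie:
  "lin" → 3 new (l, i, n)
  "kadelu" → 6 new (k, a, d, e, l, u)
  "kamordorsar" → prefix "ka" already present; 9 new (m, o, r, d, o, r, s, a, r)
  "so" → 2 new (s, o)
  "kalin" → prefix "ka" already present; 3 new (l, i, n)
  "ro" → 2 new (r, o)
  "kavenkaka" → prefix "ka" already present; 7 new (v, e, n, k, a, k, a)
  "kamorsopa" → prefix "kamor" already present; 4 new (s, o, p, a)
Total nodes = 3 + 6 + 9 + 2 + 3 + 2 + 7 + 4 = 36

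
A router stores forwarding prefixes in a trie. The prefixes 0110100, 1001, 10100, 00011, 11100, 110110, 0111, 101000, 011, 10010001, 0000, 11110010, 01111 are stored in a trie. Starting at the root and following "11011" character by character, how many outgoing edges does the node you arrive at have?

1

Walk "11011" from the root, arriving at one node.
Distinct next characters after "11011": 0.
That node has 1 child edge.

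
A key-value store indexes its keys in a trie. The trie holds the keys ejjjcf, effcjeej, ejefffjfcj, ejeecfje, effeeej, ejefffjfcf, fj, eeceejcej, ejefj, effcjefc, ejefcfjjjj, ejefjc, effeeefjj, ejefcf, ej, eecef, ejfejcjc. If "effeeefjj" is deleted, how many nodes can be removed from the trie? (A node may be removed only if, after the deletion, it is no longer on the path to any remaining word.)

3

After clearing the end-marker at "effeeefjj", prune upward until reaching a node still needed by another word.
The suffix "fjj" (3 nodes) is used only by "effeeefjj"; the node for "effeee" still has the child "j", so pruning stops there.
Nodes removed: 3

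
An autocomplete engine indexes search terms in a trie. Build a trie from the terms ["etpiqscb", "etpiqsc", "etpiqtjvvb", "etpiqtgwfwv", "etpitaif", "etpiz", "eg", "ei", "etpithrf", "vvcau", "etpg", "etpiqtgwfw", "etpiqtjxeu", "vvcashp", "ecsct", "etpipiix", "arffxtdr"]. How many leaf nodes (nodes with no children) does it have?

A leaf is a node with no children — equivalently, the end of a word that is not a proper prefix of any other stored word.
Those words: "arffxtdr", "ecsct", "eg", "ei", "etpg", "etpipiix", "etpiqscb", "etpiqtgwfwv", "etpiqtjvvb", "etpiqtjxeu", "etpitaif", "etpithrf", "etpiz", "vvcashp", "vvcau"
Leaf count: 15

15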